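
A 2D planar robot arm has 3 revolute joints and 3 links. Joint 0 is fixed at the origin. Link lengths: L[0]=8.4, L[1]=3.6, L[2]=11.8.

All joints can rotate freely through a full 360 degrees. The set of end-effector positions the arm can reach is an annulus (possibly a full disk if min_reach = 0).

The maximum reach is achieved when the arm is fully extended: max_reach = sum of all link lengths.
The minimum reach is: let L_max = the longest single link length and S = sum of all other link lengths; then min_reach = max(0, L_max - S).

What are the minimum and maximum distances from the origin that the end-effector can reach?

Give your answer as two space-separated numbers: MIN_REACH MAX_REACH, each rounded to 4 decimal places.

Link lengths: [8.4, 3.6, 11.8]
max_reach = 8.4 + 3.6 + 11.8 = 23.8
L_max = max([8.4, 3.6, 11.8]) = 11.8
S (sum of others) = 23.8 - 11.8 = 12
min_reach = max(0, 11.8 - 12) = max(0, -0.2) = 0

Answer: 0.0000 23.8000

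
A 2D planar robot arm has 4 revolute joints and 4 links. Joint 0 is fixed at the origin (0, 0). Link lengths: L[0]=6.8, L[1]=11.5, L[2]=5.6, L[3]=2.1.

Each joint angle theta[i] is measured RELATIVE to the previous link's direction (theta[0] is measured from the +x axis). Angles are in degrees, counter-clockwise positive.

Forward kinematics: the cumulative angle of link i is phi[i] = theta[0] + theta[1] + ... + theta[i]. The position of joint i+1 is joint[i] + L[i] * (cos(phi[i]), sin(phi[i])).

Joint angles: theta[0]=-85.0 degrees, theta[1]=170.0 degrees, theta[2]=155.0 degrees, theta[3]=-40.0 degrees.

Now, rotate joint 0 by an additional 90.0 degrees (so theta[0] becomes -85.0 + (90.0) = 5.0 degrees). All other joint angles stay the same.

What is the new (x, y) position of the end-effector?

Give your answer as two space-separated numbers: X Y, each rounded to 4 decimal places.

joint[0] = (0.0000, 0.0000)  (base)
link 0: phi[0] = 5 = 5 deg
  cos(5 deg) = 0.9962, sin(5 deg) = 0.0872
  joint[1] = (0.0000, 0.0000) + 6.8 * (0.9962, 0.0872) = (0.0000 + 6.7741, 0.0000 + 0.5927) = (6.7741, 0.5927)
link 1: phi[1] = 5 + 170 = 175 deg
  cos(175 deg) = -0.9962, sin(175 deg) = 0.0872
  joint[2] = (6.7741, 0.5927) + 11.5 * (-0.9962, 0.0872) = (6.7741 + -11.4562, 0.5927 + 1.0023) = (-4.6821, 1.5950)
link 2: phi[2] = 5 + 170 + 155 = 330 deg
  cos(330 deg) = 0.8660, sin(330 deg) = -0.5000
  joint[3] = (-4.6821, 1.5950) + 5.6 * (0.8660, -0.5000) = (-4.6821 + 4.8497, 1.5950 + -2.8000) = (0.1676, -1.2050)
link 3: phi[3] = 5 + 170 + 155 + -40 = 290 deg
  cos(290 deg) = 0.3420, sin(290 deg) = -0.9397
  joint[4] = (0.1676, -1.2050) + 2.1 * (0.3420, -0.9397) = (0.1676 + 0.7182, -1.2050 + -1.9734) = (0.8859, -3.1784)
End effector: (0.8859, -3.1784)

Answer: 0.8859 -3.1784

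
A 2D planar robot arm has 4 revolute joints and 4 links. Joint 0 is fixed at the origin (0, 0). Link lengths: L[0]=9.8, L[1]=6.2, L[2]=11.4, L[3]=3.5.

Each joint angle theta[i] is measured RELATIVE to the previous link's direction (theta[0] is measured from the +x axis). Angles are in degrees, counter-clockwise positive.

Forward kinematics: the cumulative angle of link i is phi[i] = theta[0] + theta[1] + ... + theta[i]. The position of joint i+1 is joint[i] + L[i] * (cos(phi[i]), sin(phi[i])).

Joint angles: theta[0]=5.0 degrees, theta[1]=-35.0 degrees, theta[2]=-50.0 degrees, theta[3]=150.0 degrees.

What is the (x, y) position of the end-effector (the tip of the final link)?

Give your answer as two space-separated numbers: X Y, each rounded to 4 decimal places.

joint[0] = (0.0000, 0.0000)  (base)
link 0: phi[0] = 5 = 5 deg
  cos(5 deg) = 0.9962, sin(5 deg) = 0.0872
  joint[1] = (0.0000, 0.0000) + 9.8 * (0.9962, 0.0872) = (0.0000 + 9.7627, 0.0000 + 0.8541) = (9.7627, 0.8541)
link 1: phi[1] = 5 + -35 = -30 deg
  cos(-30 deg) = 0.8660, sin(-30 deg) = -0.5000
  joint[2] = (9.7627, 0.8541) + 6.2 * (0.8660, -0.5000) = (9.7627 + 5.3694, 0.8541 + -3.1000) = (15.1321, -2.2459)
link 2: phi[2] = 5 + -35 + -50 = -80 deg
  cos(-80 deg) = 0.1736, sin(-80 deg) = -0.9848
  joint[3] = (15.1321, -2.2459) + 11.4 * (0.1736, -0.9848) = (15.1321 + 1.9796, -2.2459 + -11.2268) = (17.1117, -13.4727)
link 3: phi[3] = 5 + -35 + -50 + 150 = 70 deg
  cos(70 deg) = 0.3420, sin(70 deg) = 0.9397
  joint[4] = (17.1117, -13.4727) + 3.5 * (0.3420, 0.9397) = (17.1117 + 1.1971, -13.4727 + 3.2889) = (18.3087, -10.1838)
End effector: (18.3087, -10.1838)

Answer: 18.3087 -10.1838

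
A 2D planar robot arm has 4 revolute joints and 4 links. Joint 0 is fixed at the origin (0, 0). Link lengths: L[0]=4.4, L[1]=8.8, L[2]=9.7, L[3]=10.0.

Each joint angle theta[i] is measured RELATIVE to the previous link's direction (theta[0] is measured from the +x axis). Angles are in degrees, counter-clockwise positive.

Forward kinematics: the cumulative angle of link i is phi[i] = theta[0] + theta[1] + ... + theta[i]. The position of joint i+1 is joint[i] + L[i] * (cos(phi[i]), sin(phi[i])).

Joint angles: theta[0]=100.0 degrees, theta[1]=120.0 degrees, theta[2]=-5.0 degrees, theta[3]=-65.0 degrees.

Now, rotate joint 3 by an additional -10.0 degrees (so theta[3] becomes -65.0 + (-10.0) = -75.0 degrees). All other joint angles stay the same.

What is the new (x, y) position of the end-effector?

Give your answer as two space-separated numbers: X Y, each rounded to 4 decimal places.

Answer: -23.1115 -0.4592

Derivation:
joint[0] = (0.0000, 0.0000)  (base)
link 0: phi[0] = 100 = 100 deg
  cos(100 deg) = -0.1736, sin(100 deg) = 0.9848
  joint[1] = (0.0000, 0.0000) + 4.4 * (-0.1736, 0.9848) = (0.0000 + -0.7641, 0.0000 + 4.3332) = (-0.7641, 4.3332)
link 1: phi[1] = 100 + 120 = 220 deg
  cos(220 deg) = -0.7660, sin(220 deg) = -0.6428
  joint[2] = (-0.7641, 4.3332) + 8.8 * (-0.7660, -0.6428) = (-0.7641 + -6.7412, 4.3332 + -5.6565) = (-7.5052, -1.3234)
link 2: phi[2] = 100 + 120 + -5 = 215 deg
  cos(215 deg) = -0.8192, sin(215 deg) = -0.5736
  joint[3] = (-7.5052, -1.3234) + 9.7 * (-0.8192, -0.5736) = (-7.5052 + -7.9458, -1.3234 + -5.5637) = (-15.4510, -6.8871)
link 3: phi[3] = 100 + 120 + -5 + -75 = 140 deg
  cos(140 deg) = -0.7660, sin(140 deg) = 0.6428
  joint[4] = (-15.4510, -6.8871) + 10 * (-0.7660, 0.6428) = (-15.4510 + -7.6604, -6.8871 + 6.4279) = (-23.1115, -0.4592)
End effector: (-23.1115, -0.4592)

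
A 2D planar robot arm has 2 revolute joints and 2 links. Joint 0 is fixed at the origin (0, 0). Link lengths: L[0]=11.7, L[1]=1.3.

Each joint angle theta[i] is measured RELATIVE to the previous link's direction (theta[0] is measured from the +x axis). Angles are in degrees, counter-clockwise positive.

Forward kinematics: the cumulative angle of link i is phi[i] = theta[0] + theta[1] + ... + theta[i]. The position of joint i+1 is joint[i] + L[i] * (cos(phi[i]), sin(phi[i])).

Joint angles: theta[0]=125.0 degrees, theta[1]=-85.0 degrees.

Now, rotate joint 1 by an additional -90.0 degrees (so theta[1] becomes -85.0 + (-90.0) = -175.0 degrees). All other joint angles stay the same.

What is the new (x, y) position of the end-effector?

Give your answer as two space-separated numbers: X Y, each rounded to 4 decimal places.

Answer: -5.8752 8.5882

Derivation:
joint[0] = (0.0000, 0.0000)  (base)
link 0: phi[0] = 125 = 125 deg
  cos(125 deg) = -0.5736, sin(125 deg) = 0.8192
  joint[1] = (0.0000, 0.0000) + 11.7 * (-0.5736, 0.8192) = (0.0000 + -6.7108, 0.0000 + 9.5841) = (-6.7108, 9.5841)
link 1: phi[1] = 125 + -175 = -50 deg
  cos(-50 deg) = 0.6428, sin(-50 deg) = -0.7660
  joint[2] = (-6.7108, 9.5841) + 1.3 * (0.6428, -0.7660) = (-6.7108 + 0.8356, 9.5841 + -0.9959) = (-5.8752, 8.5882)
End effector: (-5.8752, 8.5882)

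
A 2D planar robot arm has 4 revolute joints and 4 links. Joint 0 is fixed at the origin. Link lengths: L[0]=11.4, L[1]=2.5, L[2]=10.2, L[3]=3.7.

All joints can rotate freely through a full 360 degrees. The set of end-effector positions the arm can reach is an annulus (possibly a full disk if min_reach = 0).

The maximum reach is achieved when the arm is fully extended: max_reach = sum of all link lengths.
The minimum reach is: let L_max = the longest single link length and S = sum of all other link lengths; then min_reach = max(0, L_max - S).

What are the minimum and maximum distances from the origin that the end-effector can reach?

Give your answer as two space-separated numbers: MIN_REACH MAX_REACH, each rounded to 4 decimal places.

Link lengths: [11.4, 2.5, 10.2, 3.7]
max_reach = 11.4 + 2.5 + 10.2 + 3.7 = 27.8
L_max = max([11.4, 2.5, 10.2, 3.7]) = 11.4
S (sum of others) = 27.8 - 11.4 = 16.4
min_reach = max(0, 11.4 - 16.4) = max(0, -5) = 0

Answer: 0.0000 27.8000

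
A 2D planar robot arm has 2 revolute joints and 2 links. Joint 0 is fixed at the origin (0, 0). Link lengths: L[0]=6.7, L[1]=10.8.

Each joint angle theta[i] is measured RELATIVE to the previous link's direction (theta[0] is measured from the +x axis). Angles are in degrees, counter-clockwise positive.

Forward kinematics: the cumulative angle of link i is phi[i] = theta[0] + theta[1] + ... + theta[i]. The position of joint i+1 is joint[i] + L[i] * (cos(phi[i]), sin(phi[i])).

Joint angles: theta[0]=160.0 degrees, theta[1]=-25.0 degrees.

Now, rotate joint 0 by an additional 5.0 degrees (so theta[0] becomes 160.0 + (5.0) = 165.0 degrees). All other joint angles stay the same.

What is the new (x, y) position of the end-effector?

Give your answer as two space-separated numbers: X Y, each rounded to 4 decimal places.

joint[0] = (0.0000, 0.0000)  (base)
link 0: phi[0] = 165 = 165 deg
  cos(165 deg) = -0.9659, sin(165 deg) = 0.2588
  joint[1] = (0.0000, 0.0000) + 6.7 * (-0.9659, 0.2588) = (0.0000 + -6.4717, 0.0000 + 1.7341) = (-6.4717, 1.7341)
link 1: phi[1] = 165 + -25 = 140 deg
  cos(140 deg) = -0.7660, sin(140 deg) = 0.6428
  joint[2] = (-6.4717, 1.7341) + 10.8 * (-0.7660, 0.6428) = (-6.4717 + -8.2733, 1.7341 + 6.9421) = (-14.7450, 8.6762)
End effector: (-14.7450, 8.6762)

Answer: -14.7450 8.6762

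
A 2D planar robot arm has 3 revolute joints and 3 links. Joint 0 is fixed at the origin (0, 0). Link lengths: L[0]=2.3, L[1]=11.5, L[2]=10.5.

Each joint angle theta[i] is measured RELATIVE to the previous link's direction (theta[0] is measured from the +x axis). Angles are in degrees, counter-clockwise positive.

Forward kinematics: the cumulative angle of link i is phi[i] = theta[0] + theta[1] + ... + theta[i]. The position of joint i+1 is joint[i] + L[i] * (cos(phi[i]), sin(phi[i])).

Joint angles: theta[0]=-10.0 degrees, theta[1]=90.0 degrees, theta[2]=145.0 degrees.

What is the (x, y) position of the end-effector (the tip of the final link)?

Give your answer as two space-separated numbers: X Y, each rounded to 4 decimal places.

Answer: -3.1626 3.5013

Derivation:
joint[0] = (0.0000, 0.0000)  (base)
link 0: phi[0] = -10 = -10 deg
  cos(-10 deg) = 0.9848, sin(-10 deg) = -0.1736
  joint[1] = (0.0000, 0.0000) + 2.3 * (0.9848, -0.1736) = (0.0000 + 2.2651, 0.0000 + -0.3994) = (2.2651, -0.3994)
link 1: phi[1] = -10 + 90 = 80 deg
  cos(80 deg) = 0.1736, sin(80 deg) = 0.9848
  joint[2] = (2.2651, -0.3994) + 11.5 * (0.1736, 0.9848) = (2.2651 + 1.9970, -0.3994 + 11.3253) = (4.2620, 10.9259)
link 2: phi[2] = -10 + 90 + 145 = 225 deg
  cos(225 deg) = -0.7071, sin(225 deg) = -0.7071
  joint[3] = (4.2620, 10.9259) + 10.5 * (-0.7071, -0.7071) = (4.2620 + -7.4246, 10.9259 + -7.4246) = (-3.1626, 3.5013)
End effector: (-3.1626, 3.5013)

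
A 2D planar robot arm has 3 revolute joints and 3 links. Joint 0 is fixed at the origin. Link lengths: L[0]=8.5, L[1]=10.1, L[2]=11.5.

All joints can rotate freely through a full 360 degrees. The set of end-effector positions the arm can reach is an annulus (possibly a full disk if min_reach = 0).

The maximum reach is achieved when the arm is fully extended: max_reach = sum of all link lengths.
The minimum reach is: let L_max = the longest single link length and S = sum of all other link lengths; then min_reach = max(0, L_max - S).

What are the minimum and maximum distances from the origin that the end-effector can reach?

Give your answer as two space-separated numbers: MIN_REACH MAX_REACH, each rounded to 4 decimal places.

Link lengths: [8.5, 10.1, 11.5]
max_reach = 8.5 + 10.1 + 11.5 = 30.1
L_max = max([8.5, 10.1, 11.5]) = 11.5
S (sum of others) = 30.1 - 11.5 = 18.6
min_reach = max(0, 11.5 - 18.6) = max(0, -7.1) = 0

Answer: 0.0000 30.1000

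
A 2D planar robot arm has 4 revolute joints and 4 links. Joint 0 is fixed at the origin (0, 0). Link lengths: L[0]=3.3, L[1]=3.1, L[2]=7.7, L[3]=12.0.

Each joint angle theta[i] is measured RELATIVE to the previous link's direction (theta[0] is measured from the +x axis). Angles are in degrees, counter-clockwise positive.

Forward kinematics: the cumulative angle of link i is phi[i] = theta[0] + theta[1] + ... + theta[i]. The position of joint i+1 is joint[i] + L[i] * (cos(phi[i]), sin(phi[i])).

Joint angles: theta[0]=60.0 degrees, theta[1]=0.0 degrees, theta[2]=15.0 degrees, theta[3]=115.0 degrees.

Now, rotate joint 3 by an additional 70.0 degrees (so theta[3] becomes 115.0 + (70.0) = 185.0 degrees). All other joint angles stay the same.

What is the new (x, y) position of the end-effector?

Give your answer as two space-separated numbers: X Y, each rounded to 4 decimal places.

joint[0] = (0.0000, 0.0000)  (base)
link 0: phi[0] = 60 = 60 deg
  cos(60 deg) = 0.5000, sin(60 deg) = 0.8660
  joint[1] = (0.0000, 0.0000) + 3.3 * (0.5000, 0.8660) = (0.0000 + 1.6500, 0.0000 + 2.8579) = (1.6500, 2.8579)
link 1: phi[1] = 60 + 0 = 60 deg
  cos(60 deg) = 0.5000, sin(60 deg) = 0.8660
  joint[2] = (1.6500, 2.8579) + 3.1 * (0.5000, 0.8660) = (1.6500 + 1.5500, 2.8579 + 2.6847) = (3.2000, 5.5426)
link 2: phi[2] = 60 + 0 + 15 = 75 deg
  cos(75 deg) = 0.2588, sin(75 deg) = 0.9659
  joint[3] = (3.2000, 5.5426) + 7.7 * (0.2588, 0.9659) = (3.2000 + 1.9929, 5.5426 + 7.4376) = (5.1929, 12.9802)
link 3: phi[3] = 60 + 0 + 15 + 185 = 260 deg
  cos(260 deg) = -0.1736, sin(260 deg) = -0.9848
  joint[4] = (5.1929, 12.9802) + 12 * (-0.1736, -0.9848) = (5.1929 + -2.0838, 12.9802 + -11.8177) = (3.1091, 1.1625)
End effector: (3.1091, 1.1625)

Answer: 3.1091 1.1625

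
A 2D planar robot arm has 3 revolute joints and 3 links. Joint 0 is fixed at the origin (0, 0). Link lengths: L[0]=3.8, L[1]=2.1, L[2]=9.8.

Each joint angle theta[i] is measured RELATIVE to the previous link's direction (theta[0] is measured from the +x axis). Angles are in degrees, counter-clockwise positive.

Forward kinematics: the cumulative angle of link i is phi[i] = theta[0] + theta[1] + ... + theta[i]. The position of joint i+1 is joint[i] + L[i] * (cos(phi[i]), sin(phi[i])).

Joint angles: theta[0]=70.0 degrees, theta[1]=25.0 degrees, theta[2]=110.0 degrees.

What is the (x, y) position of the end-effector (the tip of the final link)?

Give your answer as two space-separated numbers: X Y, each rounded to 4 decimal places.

Answer: -7.7652 1.5212

Derivation:
joint[0] = (0.0000, 0.0000)  (base)
link 0: phi[0] = 70 = 70 deg
  cos(70 deg) = 0.3420, sin(70 deg) = 0.9397
  joint[1] = (0.0000, 0.0000) + 3.8 * (0.3420, 0.9397) = (0.0000 + 1.2997, 0.0000 + 3.5708) = (1.2997, 3.5708)
link 1: phi[1] = 70 + 25 = 95 deg
  cos(95 deg) = -0.0872, sin(95 deg) = 0.9962
  joint[2] = (1.2997, 3.5708) + 2.1 * (-0.0872, 0.9962) = (1.2997 + -0.1830, 3.5708 + 2.0920) = (1.1166, 5.6628)
link 2: phi[2] = 70 + 25 + 110 = 205 deg
  cos(205 deg) = -0.9063, sin(205 deg) = -0.4226
  joint[3] = (1.1166, 5.6628) + 9.8 * (-0.9063, -0.4226) = (1.1166 + -8.8818, 5.6628 + -4.1417) = (-7.7652, 1.5212)
End effector: (-7.7652, 1.5212)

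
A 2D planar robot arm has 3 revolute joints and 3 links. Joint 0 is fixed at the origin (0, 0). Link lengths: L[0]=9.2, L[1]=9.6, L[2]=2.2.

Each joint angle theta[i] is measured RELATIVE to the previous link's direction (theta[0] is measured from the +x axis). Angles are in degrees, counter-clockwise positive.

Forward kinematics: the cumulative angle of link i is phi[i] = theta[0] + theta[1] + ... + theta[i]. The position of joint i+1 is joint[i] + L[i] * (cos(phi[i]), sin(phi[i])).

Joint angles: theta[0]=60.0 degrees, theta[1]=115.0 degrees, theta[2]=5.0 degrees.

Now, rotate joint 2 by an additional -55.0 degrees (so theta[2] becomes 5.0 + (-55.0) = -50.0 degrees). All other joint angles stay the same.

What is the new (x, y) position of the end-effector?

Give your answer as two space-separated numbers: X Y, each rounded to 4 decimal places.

Answer: -6.2253 10.6063

Derivation:
joint[0] = (0.0000, 0.0000)  (base)
link 0: phi[0] = 60 = 60 deg
  cos(60 deg) = 0.5000, sin(60 deg) = 0.8660
  joint[1] = (0.0000, 0.0000) + 9.2 * (0.5000, 0.8660) = (0.0000 + 4.6000, 0.0000 + 7.9674) = (4.6000, 7.9674)
link 1: phi[1] = 60 + 115 = 175 deg
  cos(175 deg) = -0.9962, sin(175 deg) = 0.0872
  joint[2] = (4.6000, 7.9674) + 9.6 * (-0.9962, 0.0872) = (4.6000 + -9.5635, 7.9674 + 0.8367) = (-4.9635, 8.8041)
link 2: phi[2] = 60 + 115 + -50 = 125 deg
  cos(125 deg) = -0.5736, sin(125 deg) = 0.8192
  joint[3] = (-4.9635, 8.8041) + 2.2 * (-0.5736, 0.8192) = (-4.9635 + -1.2619, 8.8041 + 1.8021) = (-6.2253, 10.6063)
End effector: (-6.2253, 10.6063)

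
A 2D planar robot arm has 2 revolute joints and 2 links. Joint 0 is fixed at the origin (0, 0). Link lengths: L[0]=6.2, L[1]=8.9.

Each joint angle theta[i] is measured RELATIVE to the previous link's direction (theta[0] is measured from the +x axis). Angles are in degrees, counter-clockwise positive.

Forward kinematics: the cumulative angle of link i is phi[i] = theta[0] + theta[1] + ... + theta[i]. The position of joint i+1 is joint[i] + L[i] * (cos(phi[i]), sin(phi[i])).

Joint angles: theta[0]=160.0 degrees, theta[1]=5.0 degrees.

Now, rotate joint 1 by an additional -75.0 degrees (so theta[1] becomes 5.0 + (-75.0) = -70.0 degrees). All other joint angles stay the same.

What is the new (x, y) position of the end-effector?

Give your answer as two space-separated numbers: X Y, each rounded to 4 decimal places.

Answer: -5.8261 11.0205

Derivation:
joint[0] = (0.0000, 0.0000)  (base)
link 0: phi[0] = 160 = 160 deg
  cos(160 deg) = -0.9397, sin(160 deg) = 0.3420
  joint[1] = (0.0000, 0.0000) + 6.2 * (-0.9397, 0.3420) = (0.0000 + -5.8261, 0.0000 + 2.1205) = (-5.8261, 2.1205)
link 1: phi[1] = 160 + -70 = 90 deg
  cos(90 deg) = 0.0000, sin(90 deg) = 1.0000
  joint[2] = (-5.8261, 2.1205) + 8.9 * (0.0000, 1.0000) = (-5.8261 + 0.0000, 2.1205 + 8.9000) = (-5.8261, 11.0205)
End effector: (-5.8261, 11.0205)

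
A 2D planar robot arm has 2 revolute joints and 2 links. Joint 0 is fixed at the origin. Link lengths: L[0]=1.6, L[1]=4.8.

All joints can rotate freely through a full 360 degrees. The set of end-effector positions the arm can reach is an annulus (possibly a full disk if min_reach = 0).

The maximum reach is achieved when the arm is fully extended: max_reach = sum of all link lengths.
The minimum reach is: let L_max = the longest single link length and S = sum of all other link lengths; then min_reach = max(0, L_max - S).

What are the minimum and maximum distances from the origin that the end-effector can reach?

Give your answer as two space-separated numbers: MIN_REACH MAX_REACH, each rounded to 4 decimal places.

Answer: 3.2000 6.4000

Derivation:
Link lengths: [1.6, 4.8]
max_reach = 1.6 + 4.8 = 6.4
L_max = max([1.6, 4.8]) = 4.8
S (sum of others) = 6.4 - 4.8 = 1.6
min_reach = max(0, 4.8 - 1.6) = max(0, 3.2) = 3.2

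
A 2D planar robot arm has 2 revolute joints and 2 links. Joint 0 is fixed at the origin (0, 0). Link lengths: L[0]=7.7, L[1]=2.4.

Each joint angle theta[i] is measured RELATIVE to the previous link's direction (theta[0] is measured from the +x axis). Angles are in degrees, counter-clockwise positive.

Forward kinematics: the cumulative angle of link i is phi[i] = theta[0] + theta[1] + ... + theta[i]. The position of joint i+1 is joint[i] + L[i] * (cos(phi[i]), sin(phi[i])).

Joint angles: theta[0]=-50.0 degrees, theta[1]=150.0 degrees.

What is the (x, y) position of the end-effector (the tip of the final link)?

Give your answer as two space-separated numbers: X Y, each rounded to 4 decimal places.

joint[0] = (0.0000, 0.0000)  (base)
link 0: phi[0] = -50 = -50 deg
  cos(-50 deg) = 0.6428, sin(-50 deg) = -0.7660
  joint[1] = (0.0000, 0.0000) + 7.7 * (0.6428, -0.7660) = (0.0000 + 4.9495, 0.0000 + -5.8985) = (4.9495, -5.8985)
link 1: phi[1] = -50 + 150 = 100 deg
  cos(100 deg) = -0.1736, sin(100 deg) = 0.9848
  joint[2] = (4.9495, -5.8985) + 2.4 * (-0.1736, 0.9848) = (4.9495 + -0.4168, -5.8985 + 2.3635) = (4.5327, -3.5350)
End effector: (4.5327, -3.5350)

Answer: 4.5327 -3.5350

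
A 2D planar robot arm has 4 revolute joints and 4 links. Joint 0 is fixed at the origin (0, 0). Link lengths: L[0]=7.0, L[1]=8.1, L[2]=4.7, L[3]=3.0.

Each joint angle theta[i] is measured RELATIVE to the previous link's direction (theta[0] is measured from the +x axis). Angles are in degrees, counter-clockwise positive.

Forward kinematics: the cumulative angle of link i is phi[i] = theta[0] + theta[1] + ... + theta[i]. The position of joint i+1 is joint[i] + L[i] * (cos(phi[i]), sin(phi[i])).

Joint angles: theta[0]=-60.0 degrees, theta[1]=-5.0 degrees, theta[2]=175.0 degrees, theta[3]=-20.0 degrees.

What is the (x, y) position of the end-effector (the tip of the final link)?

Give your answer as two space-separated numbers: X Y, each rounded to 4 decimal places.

Answer: 5.3157 -5.9867

Derivation:
joint[0] = (0.0000, 0.0000)  (base)
link 0: phi[0] = -60 = -60 deg
  cos(-60 deg) = 0.5000, sin(-60 deg) = -0.8660
  joint[1] = (0.0000, 0.0000) + 7 * (0.5000, -0.8660) = (0.0000 + 3.5000, 0.0000 + -6.0622) = (3.5000, -6.0622)
link 1: phi[1] = -60 + -5 = -65 deg
  cos(-65 deg) = 0.4226, sin(-65 deg) = -0.9063
  joint[2] = (3.5000, -6.0622) + 8.1 * (0.4226, -0.9063) = (3.5000 + 3.4232, -6.0622 + -7.3411) = (6.9232, -13.4033)
link 2: phi[2] = -60 + -5 + 175 = 110 deg
  cos(110 deg) = -0.3420, sin(110 deg) = 0.9397
  joint[3] = (6.9232, -13.4033) + 4.7 * (-0.3420, 0.9397) = (6.9232 + -1.6075, -13.4033 + 4.4166) = (5.3157, -8.9867)
link 3: phi[3] = -60 + -5 + 175 + -20 = 90 deg
  cos(90 deg) = 0.0000, sin(90 deg) = 1.0000
  joint[4] = (5.3157, -8.9867) + 3 * (0.0000, 1.0000) = (5.3157 + 0.0000, -8.9867 + 3.0000) = (5.3157, -5.9867)
End effector: (5.3157, -5.9867)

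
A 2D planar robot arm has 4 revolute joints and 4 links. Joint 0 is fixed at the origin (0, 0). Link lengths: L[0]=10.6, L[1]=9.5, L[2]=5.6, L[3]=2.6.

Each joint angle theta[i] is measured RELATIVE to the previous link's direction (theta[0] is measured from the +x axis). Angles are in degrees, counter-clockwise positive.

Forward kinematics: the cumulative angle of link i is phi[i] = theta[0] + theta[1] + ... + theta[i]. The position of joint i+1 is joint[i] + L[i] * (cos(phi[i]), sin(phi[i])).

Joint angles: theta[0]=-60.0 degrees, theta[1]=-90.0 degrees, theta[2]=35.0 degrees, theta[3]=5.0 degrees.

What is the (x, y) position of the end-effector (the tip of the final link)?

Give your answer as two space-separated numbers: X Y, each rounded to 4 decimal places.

Answer: -6.1832 -21.4484

Derivation:
joint[0] = (0.0000, 0.0000)  (base)
link 0: phi[0] = -60 = -60 deg
  cos(-60 deg) = 0.5000, sin(-60 deg) = -0.8660
  joint[1] = (0.0000, 0.0000) + 10.6 * (0.5000, -0.8660) = (0.0000 + 5.3000, 0.0000 + -9.1799) = (5.3000, -9.1799)
link 1: phi[1] = -60 + -90 = -150 deg
  cos(-150 deg) = -0.8660, sin(-150 deg) = -0.5000
  joint[2] = (5.3000, -9.1799) + 9.5 * (-0.8660, -0.5000) = (5.3000 + -8.2272, -9.1799 + -4.7500) = (-2.9272, -13.9299)
link 2: phi[2] = -60 + -90 + 35 = -115 deg
  cos(-115 deg) = -0.4226, sin(-115 deg) = -0.9063
  joint[3] = (-2.9272, -13.9299) + 5.6 * (-0.4226, -0.9063) = (-2.9272 + -2.3667, -13.9299 + -5.0753) = (-5.2939, -19.0052)
link 3: phi[3] = -60 + -90 + 35 + 5 = -110 deg
  cos(-110 deg) = -0.3420, sin(-110 deg) = -0.9397
  joint[4] = (-5.2939, -19.0052) + 2.6 * (-0.3420, -0.9397) = (-5.2939 + -0.8893, -19.0052 + -2.4432) = (-6.1832, -21.4484)
End effector: (-6.1832, -21.4484)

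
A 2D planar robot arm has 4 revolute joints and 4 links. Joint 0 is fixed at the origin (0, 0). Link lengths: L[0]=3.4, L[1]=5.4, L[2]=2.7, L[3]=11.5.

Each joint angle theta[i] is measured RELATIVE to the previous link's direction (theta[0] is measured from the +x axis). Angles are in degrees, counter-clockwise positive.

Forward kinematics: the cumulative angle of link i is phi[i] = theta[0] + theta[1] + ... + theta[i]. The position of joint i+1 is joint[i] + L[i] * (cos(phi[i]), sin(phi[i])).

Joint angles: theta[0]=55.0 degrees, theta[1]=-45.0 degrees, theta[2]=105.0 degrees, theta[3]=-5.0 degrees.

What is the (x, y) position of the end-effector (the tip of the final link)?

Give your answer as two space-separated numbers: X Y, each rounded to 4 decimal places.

Answer: 2.1938 16.9763

Derivation:
joint[0] = (0.0000, 0.0000)  (base)
link 0: phi[0] = 55 = 55 deg
  cos(55 deg) = 0.5736, sin(55 deg) = 0.8192
  joint[1] = (0.0000, 0.0000) + 3.4 * (0.5736, 0.8192) = (0.0000 + 1.9502, 0.0000 + 2.7851) = (1.9502, 2.7851)
link 1: phi[1] = 55 + -45 = 10 deg
  cos(10 deg) = 0.9848, sin(10 deg) = 0.1736
  joint[2] = (1.9502, 2.7851) + 5.4 * (0.9848, 0.1736) = (1.9502 + 5.3180, 2.7851 + 0.9377) = (7.2681, 3.7228)
link 2: phi[2] = 55 + -45 + 105 = 115 deg
  cos(115 deg) = -0.4226, sin(115 deg) = 0.9063
  joint[3] = (7.2681, 3.7228) + 2.7 * (-0.4226, 0.9063) = (7.2681 + -1.1411, 3.7228 + 2.4470) = (6.1271, 6.1698)
link 3: phi[3] = 55 + -45 + 105 + -5 = 110 deg
  cos(110 deg) = -0.3420, sin(110 deg) = 0.9397
  joint[4] = (6.1271, 6.1698) + 11.5 * (-0.3420, 0.9397) = (6.1271 + -3.9332, 6.1698 + 10.8065) = (2.1938, 16.9763)
End effector: (2.1938, 16.9763)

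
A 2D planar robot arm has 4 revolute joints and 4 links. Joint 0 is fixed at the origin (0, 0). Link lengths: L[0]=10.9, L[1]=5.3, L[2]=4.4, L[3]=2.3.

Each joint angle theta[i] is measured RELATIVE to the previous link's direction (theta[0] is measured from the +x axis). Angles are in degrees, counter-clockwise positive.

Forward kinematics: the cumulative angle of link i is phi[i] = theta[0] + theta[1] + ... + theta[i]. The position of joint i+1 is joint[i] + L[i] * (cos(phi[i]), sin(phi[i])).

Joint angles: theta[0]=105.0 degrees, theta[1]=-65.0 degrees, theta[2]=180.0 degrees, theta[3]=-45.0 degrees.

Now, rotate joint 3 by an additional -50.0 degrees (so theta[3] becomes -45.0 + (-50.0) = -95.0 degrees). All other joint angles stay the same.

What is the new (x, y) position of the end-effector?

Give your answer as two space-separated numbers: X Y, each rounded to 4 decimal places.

Answer: -3.4509 12.9912

Derivation:
joint[0] = (0.0000, 0.0000)  (base)
link 0: phi[0] = 105 = 105 deg
  cos(105 deg) = -0.2588, sin(105 deg) = 0.9659
  joint[1] = (0.0000, 0.0000) + 10.9 * (-0.2588, 0.9659) = (0.0000 + -2.8211, 0.0000 + 10.5286) = (-2.8211, 10.5286)
link 1: phi[1] = 105 + -65 = 40 deg
  cos(40 deg) = 0.7660, sin(40 deg) = 0.6428
  joint[2] = (-2.8211, 10.5286) + 5.3 * (0.7660, 0.6428) = (-2.8211 + 4.0600, 10.5286 + 3.4068) = (1.2389, 13.9354)
link 2: phi[2] = 105 + -65 + 180 = 220 deg
  cos(220 deg) = -0.7660, sin(220 deg) = -0.6428
  joint[3] = (1.2389, 13.9354) + 4.4 * (-0.7660, -0.6428) = (1.2389 + -3.3706, 13.9354 + -2.8283) = (-2.1317, 11.1071)
link 3: phi[3] = 105 + -65 + 180 + -95 = 125 deg
  cos(125 deg) = -0.5736, sin(125 deg) = 0.8192
  joint[4] = (-2.1317, 11.1071) + 2.3 * (-0.5736, 0.8192) = (-2.1317 + -1.3192, 11.1071 + 1.8840) = (-3.4509, 12.9912)
End effector: (-3.4509, 12.9912)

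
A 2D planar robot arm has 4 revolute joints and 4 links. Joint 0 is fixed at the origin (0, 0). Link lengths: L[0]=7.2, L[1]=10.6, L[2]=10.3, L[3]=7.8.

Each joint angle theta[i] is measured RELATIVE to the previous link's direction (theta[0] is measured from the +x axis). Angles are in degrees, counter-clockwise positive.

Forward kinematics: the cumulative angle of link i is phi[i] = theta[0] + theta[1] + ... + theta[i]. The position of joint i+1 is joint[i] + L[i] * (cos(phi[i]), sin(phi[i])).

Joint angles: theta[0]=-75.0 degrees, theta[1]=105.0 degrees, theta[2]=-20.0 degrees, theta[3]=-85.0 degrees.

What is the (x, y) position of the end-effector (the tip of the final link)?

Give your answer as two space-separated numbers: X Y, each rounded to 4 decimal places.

Answer: 23.2057 -7.4003

Derivation:
joint[0] = (0.0000, 0.0000)  (base)
link 0: phi[0] = -75 = -75 deg
  cos(-75 deg) = 0.2588, sin(-75 deg) = -0.9659
  joint[1] = (0.0000, 0.0000) + 7.2 * (0.2588, -0.9659) = (0.0000 + 1.8635, 0.0000 + -6.9547) = (1.8635, -6.9547)
link 1: phi[1] = -75 + 105 = 30 deg
  cos(30 deg) = 0.8660, sin(30 deg) = 0.5000
  joint[2] = (1.8635, -6.9547) + 10.6 * (0.8660, 0.5000) = (1.8635 + 9.1799, -6.9547 + 5.3000) = (11.0434, -1.6547)
link 2: phi[2] = -75 + 105 + -20 = 10 deg
  cos(10 deg) = 0.9848, sin(10 deg) = 0.1736
  joint[3] = (11.0434, -1.6547) + 10.3 * (0.9848, 0.1736) = (11.0434 + 10.1435, -1.6547 + 1.7886) = (21.1869, 0.1339)
link 3: phi[3] = -75 + 105 + -20 + -85 = -75 deg
  cos(-75 deg) = 0.2588, sin(-75 deg) = -0.9659
  joint[4] = (21.1869, 0.1339) + 7.8 * (0.2588, -0.9659) = (21.1869 + 2.0188, 0.1339 + -7.5342) = (23.2057, -7.4003)
End effector: (23.2057, -7.4003)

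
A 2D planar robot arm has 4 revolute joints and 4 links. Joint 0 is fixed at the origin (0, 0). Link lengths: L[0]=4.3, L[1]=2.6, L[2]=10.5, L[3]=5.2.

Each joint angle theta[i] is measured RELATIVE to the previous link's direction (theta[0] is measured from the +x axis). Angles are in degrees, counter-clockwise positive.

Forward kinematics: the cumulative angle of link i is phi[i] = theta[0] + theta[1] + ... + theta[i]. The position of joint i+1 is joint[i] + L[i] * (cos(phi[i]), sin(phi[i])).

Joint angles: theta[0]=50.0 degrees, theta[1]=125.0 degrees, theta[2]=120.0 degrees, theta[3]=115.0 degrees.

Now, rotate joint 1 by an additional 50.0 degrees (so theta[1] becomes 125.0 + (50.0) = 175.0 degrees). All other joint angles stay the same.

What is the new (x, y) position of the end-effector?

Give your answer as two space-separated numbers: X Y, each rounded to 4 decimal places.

joint[0] = (0.0000, 0.0000)  (base)
link 0: phi[0] = 50 = 50 deg
  cos(50 deg) = 0.6428, sin(50 deg) = 0.7660
  joint[1] = (0.0000, 0.0000) + 4.3 * (0.6428, 0.7660) = (0.0000 + 2.7640, 0.0000 + 3.2940) = (2.7640, 3.2940)
link 1: phi[1] = 50 + 175 = 225 deg
  cos(225 deg) = -0.7071, sin(225 deg) = -0.7071
  joint[2] = (2.7640, 3.2940) + 2.6 * (-0.7071, -0.7071) = (2.7640 + -1.8385, 3.2940 + -1.8385) = (0.9255, 1.4555)
link 2: phi[2] = 50 + 175 + 120 = 345 deg
  cos(345 deg) = 0.9659, sin(345 deg) = -0.2588
  joint[3] = (0.9255, 1.4555) + 10.5 * (0.9659, -0.2588) = (0.9255 + 10.1422, 1.4555 + -2.7176) = (11.0677, -1.2621)
link 3: phi[3] = 50 + 175 + 120 + 115 = 460 deg
  cos(460 deg) = -0.1736, sin(460 deg) = 0.9848
  joint[4] = (11.0677, -1.2621) + 5.2 * (-0.1736, 0.9848) = (11.0677 + -0.9030, -1.2621 + 5.1210) = (10.1648, 3.8589)
End effector: (10.1648, 3.8589)

Answer: 10.1648 3.8589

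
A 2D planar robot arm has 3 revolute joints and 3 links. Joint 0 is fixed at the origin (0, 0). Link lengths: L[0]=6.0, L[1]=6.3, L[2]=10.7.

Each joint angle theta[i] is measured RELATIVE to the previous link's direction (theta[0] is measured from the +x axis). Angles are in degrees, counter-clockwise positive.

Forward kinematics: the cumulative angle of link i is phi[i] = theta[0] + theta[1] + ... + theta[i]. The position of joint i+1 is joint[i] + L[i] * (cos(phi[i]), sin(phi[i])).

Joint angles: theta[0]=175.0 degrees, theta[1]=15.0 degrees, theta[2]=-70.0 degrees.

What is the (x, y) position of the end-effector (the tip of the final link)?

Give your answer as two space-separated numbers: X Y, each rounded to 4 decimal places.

joint[0] = (0.0000, 0.0000)  (base)
link 0: phi[0] = 175 = 175 deg
  cos(175 deg) = -0.9962, sin(175 deg) = 0.0872
  joint[1] = (0.0000, 0.0000) + 6 * (-0.9962, 0.0872) = (0.0000 + -5.9772, 0.0000 + 0.5229) = (-5.9772, 0.5229)
link 1: phi[1] = 175 + 15 = 190 deg
  cos(190 deg) = -0.9848, sin(190 deg) = -0.1736
  joint[2] = (-5.9772, 0.5229) + 6.3 * (-0.9848, -0.1736) = (-5.9772 + -6.2043, 0.5229 + -1.0940) = (-12.1815, -0.5710)
link 2: phi[2] = 175 + 15 + -70 = 120 deg
  cos(120 deg) = -0.5000, sin(120 deg) = 0.8660
  joint[3] = (-12.1815, -0.5710) + 10.7 * (-0.5000, 0.8660) = (-12.1815 + -5.3500, -0.5710 + 9.2665) = (-17.5315, 8.6954)
End effector: (-17.5315, 8.6954)

Answer: -17.5315 8.6954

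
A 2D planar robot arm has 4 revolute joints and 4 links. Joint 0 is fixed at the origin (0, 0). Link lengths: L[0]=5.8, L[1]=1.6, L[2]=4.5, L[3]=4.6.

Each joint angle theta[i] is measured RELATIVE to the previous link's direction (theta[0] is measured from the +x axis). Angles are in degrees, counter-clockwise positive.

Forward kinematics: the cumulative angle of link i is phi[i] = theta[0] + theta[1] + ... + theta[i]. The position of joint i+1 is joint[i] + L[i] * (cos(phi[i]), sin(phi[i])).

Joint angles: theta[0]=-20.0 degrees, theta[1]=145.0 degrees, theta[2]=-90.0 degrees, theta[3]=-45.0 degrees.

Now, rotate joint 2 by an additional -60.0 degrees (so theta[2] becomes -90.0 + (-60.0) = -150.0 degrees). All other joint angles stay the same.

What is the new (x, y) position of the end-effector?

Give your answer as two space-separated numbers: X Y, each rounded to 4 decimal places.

Answer: 10.1842 -6.8974

Derivation:
joint[0] = (0.0000, 0.0000)  (base)
link 0: phi[0] = -20 = -20 deg
  cos(-20 deg) = 0.9397, sin(-20 deg) = -0.3420
  joint[1] = (0.0000, 0.0000) + 5.8 * (0.9397, -0.3420) = (0.0000 + 5.4502, 0.0000 + -1.9837) = (5.4502, -1.9837)
link 1: phi[1] = -20 + 145 = 125 deg
  cos(125 deg) = -0.5736, sin(125 deg) = 0.8192
  joint[2] = (5.4502, -1.9837) + 1.6 * (-0.5736, 0.8192) = (5.4502 + -0.9177, -1.9837 + 1.3106) = (4.5325, -0.6731)
link 2: phi[2] = -20 + 145 + -150 = -25 deg
  cos(-25 deg) = 0.9063, sin(-25 deg) = -0.4226
  joint[3] = (4.5325, -0.6731) + 4.5 * (0.9063, -0.4226) = (4.5325 + 4.0784, -0.6731 + -1.9018) = (8.6109, -2.5749)
link 3: phi[3] = -20 + 145 + -150 + -45 = -70 deg
  cos(-70 deg) = 0.3420, sin(-70 deg) = -0.9397
  joint[4] = (8.6109, -2.5749) + 4.6 * (0.3420, -0.9397) = (8.6109 + 1.5733, -2.5749 + -4.3226) = (10.1842, -6.8974)
End effector: (10.1842, -6.8974)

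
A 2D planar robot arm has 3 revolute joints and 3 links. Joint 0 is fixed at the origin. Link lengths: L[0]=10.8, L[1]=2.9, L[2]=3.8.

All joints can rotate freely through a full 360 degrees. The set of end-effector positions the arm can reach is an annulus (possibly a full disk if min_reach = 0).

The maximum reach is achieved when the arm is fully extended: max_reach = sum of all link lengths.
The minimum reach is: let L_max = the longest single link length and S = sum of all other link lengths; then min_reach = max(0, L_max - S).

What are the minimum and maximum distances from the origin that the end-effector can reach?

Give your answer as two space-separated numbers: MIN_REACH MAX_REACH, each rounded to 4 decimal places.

Link lengths: [10.8, 2.9, 3.8]
max_reach = 10.8 + 2.9 + 3.8 = 17.5
L_max = max([10.8, 2.9, 3.8]) = 10.8
S (sum of others) = 17.5 - 10.8 = 6.7
min_reach = max(0, 10.8 - 6.7) = max(0, 4.1) = 4.1

Answer: 4.1000 17.5000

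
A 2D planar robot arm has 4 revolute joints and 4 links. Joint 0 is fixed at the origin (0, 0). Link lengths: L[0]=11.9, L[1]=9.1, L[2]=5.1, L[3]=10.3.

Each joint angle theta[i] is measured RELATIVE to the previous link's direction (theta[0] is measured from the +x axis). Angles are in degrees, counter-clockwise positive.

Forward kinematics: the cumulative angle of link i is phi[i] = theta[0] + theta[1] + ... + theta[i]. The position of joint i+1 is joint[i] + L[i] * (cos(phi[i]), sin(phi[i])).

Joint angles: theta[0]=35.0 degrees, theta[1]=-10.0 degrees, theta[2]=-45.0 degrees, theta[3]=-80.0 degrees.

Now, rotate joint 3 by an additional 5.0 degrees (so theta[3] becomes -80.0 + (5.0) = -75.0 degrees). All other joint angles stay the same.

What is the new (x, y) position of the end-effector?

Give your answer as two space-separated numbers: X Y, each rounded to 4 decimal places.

joint[0] = (0.0000, 0.0000)  (base)
link 0: phi[0] = 35 = 35 deg
  cos(35 deg) = 0.8192, sin(35 deg) = 0.5736
  joint[1] = (0.0000, 0.0000) + 11.9 * (0.8192, 0.5736) = (0.0000 + 9.7479, 0.0000 + 6.8256) = (9.7479, 6.8256)
link 1: phi[1] = 35 + -10 = 25 deg
  cos(25 deg) = 0.9063, sin(25 deg) = 0.4226
  joint[2] = (9.7479, 6.8256) + 9.1 * (0.9063, 0.4226) = (9.7479 + 8.2474, 6.8256 + 3.8458) = (17.9953, 10.6714)
link 2: phi[2] = 35 + -10 + -45 = -20 deg
  cos(-20 deg) = 0.9397, sin(-20 deg) = -0.3420
  joint[3] = (17.9953, 10.6714) + 5.1 * (0.9397, -0.3420) = (17.9953 + 4.7924, 10.6714 + -1.7443) = (22.7877, 8.9271)
link 3: phi[3] = 35 + -10 + -45 + -75 = -95 deg
  cos(-95 deg) = -0.0872, sin(-95 deg) = -0.9962
  joint[4] = (22.7877, 8.9271) + 10.3 * (-0.0872, -0.9962) = (22.7877 + -0.8977, 8.9271 + -10.2608) = (21.8900, -1.3337)
End effector: (21.8900, -1.3337)

Answer: 21.8900 -1.3337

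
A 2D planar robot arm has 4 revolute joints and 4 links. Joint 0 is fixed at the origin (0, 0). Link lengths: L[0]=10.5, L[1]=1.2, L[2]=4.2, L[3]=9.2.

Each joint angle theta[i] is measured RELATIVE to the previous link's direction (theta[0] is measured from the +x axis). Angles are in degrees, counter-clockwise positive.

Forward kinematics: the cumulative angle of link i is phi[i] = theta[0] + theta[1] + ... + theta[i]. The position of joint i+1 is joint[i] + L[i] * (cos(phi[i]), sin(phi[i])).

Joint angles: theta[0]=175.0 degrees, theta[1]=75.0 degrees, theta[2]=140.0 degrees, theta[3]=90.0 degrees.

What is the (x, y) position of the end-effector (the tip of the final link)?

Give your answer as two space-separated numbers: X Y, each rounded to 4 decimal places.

Answer: -11.8332 9.8549

Derivation:
joint[0] = (0.0000, 0.0000)  (base)
link 0: phi[0] = 175 = 175 deg
  cos(175 deg) = -0.9962, sin(175 deg) = 0.0872
  joint[1] = (0.0000, 0.0000) + 10.5 * (-0.9962, 0.0872) = (0.0000 + -10.4600, 0.0000 + 0.9151) = (-10.4600, 0.9151)
link 1: phi[1] = 175 + 75 = 250 deg
  cos(250 deg) = -0.3420, sin(250 deg) = -0.9397
  joint[2] = (-10.4600, 0.9151) + 1.2 * (-0.3420, -0.9397) = (-10.4600 + -0.4104, 0.9151 + -1.1276) = (-10.8705, -0.2125)
link 2: phi[2] = 175 + 75 + 140 = 390 deg
  cos(390 deg) = 0.8660, sin(390 deg) = 0.5000
  joint[3] = (-10.8705, -0.2125) + 4.2 * (0.8660, 0.5000) = (-10.8705 + 3.6373, -0.2125 + 2.1000) = (-7.2332, 1.8875)
link 3: phi[3] = 175 + 75 + 140 + 90 = 480 deg
  cos(480 deg) = -0.5000, sin(480 deg) = 0.8660
  joint[4] = (-7.2332, 1.8875) + 9.2 * (-0.5000, 0.8660) = (-7.2332 + -4.6000, 1.8875 + 7.9674) = (-11.8332, 9.8549)
End effector: (-11.8332, 9.8549)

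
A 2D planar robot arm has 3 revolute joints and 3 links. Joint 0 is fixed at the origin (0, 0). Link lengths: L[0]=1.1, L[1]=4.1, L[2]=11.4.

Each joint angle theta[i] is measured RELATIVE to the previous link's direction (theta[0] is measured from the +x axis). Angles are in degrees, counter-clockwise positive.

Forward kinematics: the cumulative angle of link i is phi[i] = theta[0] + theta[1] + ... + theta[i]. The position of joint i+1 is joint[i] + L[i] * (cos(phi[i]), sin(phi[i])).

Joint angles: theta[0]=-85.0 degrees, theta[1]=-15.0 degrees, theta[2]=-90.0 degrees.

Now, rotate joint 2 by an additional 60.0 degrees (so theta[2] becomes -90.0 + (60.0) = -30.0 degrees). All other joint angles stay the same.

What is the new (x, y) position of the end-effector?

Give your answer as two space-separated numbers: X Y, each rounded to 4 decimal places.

Answer: -7.9439 -13.8664

Derivation:
joint[0] = (0.0000, 0.0000)  (base)
link 0: phi[0] = -85 = -85 deg
  cos(-85 deg) = 0.0872, sin(-85 deg) = -0.9962
  joint[1] = (0.0000, 0.0000) + 1.1 * (0.0872, -0.9962) = (0.0000 + 0.0959, 0.0000 + -1.0958) = (0.0959, -1.0958)
link 1: phi[1] = -85 + -15 = -100 deg
  cos(-100 deg) = -0.1736, sin(-100 deg) = -0.9848
  joint[2] = (0.0959, -1.0958) + 4.1 * (-0.1736, -0.9848) = (0.0959 + -0.7120, -1.0958 + -4.0377) = (-0.6161, -5.1335)
link 2: phi[2] = -85 + -15 + -30 = -130 deg
  cos(-130 deg) = -0.6428, sin(-130 deg) = -0.7660
  joint[3] = (-0.6161, -5.1335) + 11.4 * (-0.6428, -0.7660) = (-0.6161 + -7.3278, -5.1335 + -8.7329) = (-7.9439, -13.8664)
End effector: (-7.9439, -13.8664)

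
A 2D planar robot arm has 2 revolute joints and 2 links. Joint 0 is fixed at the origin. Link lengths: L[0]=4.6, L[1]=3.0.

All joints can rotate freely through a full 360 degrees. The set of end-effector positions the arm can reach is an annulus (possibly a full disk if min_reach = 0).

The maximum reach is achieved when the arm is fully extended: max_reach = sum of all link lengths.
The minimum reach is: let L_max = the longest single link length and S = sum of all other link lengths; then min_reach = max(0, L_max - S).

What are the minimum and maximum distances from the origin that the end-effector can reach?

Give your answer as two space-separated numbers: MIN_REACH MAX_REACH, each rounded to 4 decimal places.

Link lengths: [4.6, 3.0]
max_reach = 4.6 + 3 = 7.6
L_max = max([4.6, 3.0]) = 4.6
S (sum of others) = 7.6 - 4.6 = 3
min_reach = max(0, 4.6 - 3) = max(0, 1.6) = 1.6

Answer: 1.6000 7.6000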